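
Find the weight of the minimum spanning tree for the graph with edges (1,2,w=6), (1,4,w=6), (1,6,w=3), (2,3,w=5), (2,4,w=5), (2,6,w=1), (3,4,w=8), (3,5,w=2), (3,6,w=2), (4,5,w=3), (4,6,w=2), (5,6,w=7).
10 (MST edges: (1,6,w=3), (2,6,w=1), (3,5,w=2), (3,6,w=2), (4,6,w=2); sum of weights 3 + 1 + 2 + 2 + 2 = 10)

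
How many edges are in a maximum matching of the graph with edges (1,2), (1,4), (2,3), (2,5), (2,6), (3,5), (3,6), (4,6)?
3 (matching: (1,4), (2,6), (3,5); upper bound floor(n/2) = floor(6/2) = 3)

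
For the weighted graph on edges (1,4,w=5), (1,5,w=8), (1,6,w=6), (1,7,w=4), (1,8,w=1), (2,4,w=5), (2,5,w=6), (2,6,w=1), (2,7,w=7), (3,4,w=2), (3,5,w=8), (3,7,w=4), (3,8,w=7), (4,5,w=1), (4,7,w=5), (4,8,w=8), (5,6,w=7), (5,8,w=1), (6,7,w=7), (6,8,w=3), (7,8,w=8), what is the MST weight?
13 (MST edges: (1,7,w=4), (1,8,w=1), (2,6,w=1), (3,4,w=2), (4,5,w=1), (5,8,w=1), (6,8,w=3); sum of weights 4 + 1 + 1 + 2 + 1 + 1 + 3 = 13)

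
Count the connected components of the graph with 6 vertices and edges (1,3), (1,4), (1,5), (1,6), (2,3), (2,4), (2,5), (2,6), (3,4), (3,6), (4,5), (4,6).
1 (components: {1, 2, 3, 4, 5, 6})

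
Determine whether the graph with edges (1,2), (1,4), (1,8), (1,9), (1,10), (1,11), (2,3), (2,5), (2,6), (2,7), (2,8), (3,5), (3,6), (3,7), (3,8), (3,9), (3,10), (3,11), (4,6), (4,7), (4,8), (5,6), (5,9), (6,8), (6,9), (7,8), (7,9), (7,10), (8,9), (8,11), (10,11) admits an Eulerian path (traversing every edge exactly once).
Yes — and in fact it has an Eulerian circuit (the graph is connected and all 11 vertices have even degree)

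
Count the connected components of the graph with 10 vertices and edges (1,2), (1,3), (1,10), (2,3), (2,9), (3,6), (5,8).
4 (components: {1, 2, 3, 6, 9, 10}, {4}, {5, 8}, {7})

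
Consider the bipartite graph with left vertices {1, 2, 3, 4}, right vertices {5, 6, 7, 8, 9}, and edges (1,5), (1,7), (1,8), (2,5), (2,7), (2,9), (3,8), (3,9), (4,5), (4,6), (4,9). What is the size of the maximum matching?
4 (matching: (1,8), (2,7), (3,9), (4,6); upper bound min(|L|,|R|) = min(4,5) = 4)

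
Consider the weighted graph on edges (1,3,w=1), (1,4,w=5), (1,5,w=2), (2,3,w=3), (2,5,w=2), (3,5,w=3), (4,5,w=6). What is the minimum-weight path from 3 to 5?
3 (path: 3 -> 5; weights 3 = 3)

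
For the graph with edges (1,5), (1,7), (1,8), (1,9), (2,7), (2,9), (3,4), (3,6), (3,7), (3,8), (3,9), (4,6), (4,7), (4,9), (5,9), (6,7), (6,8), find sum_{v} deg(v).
34 (handshake: sum of degrees = 2|E| = 2 x 17 = 34)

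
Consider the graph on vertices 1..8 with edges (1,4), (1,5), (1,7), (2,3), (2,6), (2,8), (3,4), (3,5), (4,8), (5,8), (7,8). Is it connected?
Yes (BFS from 1 visits [1, 4, 5, 7, 3, 8, 2, 6] — all 8 vertices reached)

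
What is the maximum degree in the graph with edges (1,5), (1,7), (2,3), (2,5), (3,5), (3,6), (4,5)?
4 (attained at vertex 5)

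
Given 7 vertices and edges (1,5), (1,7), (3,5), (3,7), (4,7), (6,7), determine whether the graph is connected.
No, it has 2 components: {1, 3, 4, 5, 6, 7}, {2}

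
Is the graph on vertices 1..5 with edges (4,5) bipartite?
Yes. Partition: {1, 2, 3, 4}, {5}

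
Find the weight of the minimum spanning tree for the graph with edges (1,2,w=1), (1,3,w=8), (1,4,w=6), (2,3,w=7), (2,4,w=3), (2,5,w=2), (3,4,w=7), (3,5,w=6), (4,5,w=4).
12 (MST edges: (1,2,w=1), (2,4,w=3), (2,5,w=2), (3,5,w=6); sum of weights 1 + 3 + 2 + 6 = 12)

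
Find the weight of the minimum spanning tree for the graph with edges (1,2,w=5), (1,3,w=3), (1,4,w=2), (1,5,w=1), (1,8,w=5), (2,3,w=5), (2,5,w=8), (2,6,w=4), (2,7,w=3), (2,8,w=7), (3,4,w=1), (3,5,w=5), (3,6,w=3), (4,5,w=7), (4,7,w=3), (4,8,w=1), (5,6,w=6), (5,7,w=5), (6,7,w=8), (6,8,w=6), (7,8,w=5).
14 (MST edges: (1,4,w=2), (1,5,w=1), (2,7,w=3), (3,4,w=1), (3,6,w=3), (4,7,w=3), (4,8,w=1); sum of weights 2 + 1 + 3 + 1 + 3 + 3 + 1 = 14)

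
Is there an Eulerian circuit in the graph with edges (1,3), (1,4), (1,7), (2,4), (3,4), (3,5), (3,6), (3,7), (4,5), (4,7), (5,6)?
No (6 vertices have odd degree: {1, 2, 3, 4, 5, 7}; Eulerian circuit requires 0)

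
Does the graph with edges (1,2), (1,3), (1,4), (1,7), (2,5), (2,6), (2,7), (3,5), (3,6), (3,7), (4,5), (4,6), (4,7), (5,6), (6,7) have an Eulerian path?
Yes (the graph is connected and exactly 2 vertices have odd degree: {6, 7}; any Eulerian path must start and end at those)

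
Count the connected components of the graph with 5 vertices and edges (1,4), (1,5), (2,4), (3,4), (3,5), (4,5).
1 (components: {1, 2, 3, 4, 5})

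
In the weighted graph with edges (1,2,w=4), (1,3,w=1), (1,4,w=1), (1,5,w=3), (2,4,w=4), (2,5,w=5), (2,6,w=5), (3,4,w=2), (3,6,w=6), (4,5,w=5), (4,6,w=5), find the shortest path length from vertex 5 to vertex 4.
4 (path: 5 -> 1 -> 4; weights 3 + 1 = 4)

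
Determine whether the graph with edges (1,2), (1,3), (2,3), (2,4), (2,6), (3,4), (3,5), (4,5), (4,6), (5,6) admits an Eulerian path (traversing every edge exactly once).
Yes (the graph is connected and exactly 2 vertices have odd degree: {5, 6}; any Eulerian path must start and end at those)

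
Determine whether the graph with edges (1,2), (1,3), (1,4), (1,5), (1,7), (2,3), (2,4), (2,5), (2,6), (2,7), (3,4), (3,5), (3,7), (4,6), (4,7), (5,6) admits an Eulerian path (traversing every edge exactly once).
No (4 vertices have odd degree: {1, 3, 4, 6}; Eulerian path requires 0 or 2)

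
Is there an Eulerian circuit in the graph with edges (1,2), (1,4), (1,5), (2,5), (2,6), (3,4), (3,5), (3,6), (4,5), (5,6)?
No (6 vertices have odd degree: {1, 2, 3, 4, 5, 6}; Eulerian circuit requires 0)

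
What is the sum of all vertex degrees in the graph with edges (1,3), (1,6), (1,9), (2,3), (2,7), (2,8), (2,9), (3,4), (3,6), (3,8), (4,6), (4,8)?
24 (handshake: sum of degrees = 2|E| = 2 x 12 = 24)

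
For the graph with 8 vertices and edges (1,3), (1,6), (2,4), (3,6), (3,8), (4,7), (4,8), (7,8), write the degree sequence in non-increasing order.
[3, 3, 3, 2, 2, 2, 1, 0] (degrees: deg(1)=2, deg(2)=1, deg(3)=3, deg(4)=3, deg(5)=0, deg(6)=2, deg(7)=2, deg(8)=3)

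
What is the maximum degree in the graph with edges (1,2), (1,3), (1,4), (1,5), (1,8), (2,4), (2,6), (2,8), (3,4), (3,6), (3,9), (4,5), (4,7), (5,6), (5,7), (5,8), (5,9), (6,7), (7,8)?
6 (attained at vertex 5)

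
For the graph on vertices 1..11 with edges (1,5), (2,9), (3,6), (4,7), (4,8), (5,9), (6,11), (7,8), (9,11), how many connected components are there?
3 (components: {1, 2, 3, 5, 6, 9, 11}, {4, 7, 8}, {10})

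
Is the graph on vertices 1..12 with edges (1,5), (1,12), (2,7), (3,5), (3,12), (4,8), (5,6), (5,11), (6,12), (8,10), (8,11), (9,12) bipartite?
Yes. Partition: {1, 2, 3, 4, 6, 9, 10, 11}, {5, 7, 8, 12}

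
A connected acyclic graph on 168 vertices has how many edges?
167 (A tree on V vertices has V - 1 edges, so 168 - 1 = 167)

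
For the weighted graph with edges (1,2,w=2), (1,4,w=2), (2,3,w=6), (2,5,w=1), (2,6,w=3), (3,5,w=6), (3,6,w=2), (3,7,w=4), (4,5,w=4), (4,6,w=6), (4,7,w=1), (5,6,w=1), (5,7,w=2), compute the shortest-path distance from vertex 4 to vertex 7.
1 (path: 4 -> 7; weights 1 = 1)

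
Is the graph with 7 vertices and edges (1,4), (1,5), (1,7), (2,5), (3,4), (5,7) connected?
No, it has 2 components: {1, 2, 3, 4, 5, 7}, {6}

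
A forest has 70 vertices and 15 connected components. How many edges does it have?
55 (Each of the 15 component trees on V_i vertices has V_i - 1 edges; summing gives V - C = 70 - 15 = 55)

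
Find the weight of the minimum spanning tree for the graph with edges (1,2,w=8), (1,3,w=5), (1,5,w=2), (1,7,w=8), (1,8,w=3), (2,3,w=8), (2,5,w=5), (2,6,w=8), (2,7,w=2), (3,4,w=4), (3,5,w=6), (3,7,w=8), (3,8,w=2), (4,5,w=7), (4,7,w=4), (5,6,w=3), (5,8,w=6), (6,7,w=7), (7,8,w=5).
20 (MST edges: (1,5,w=2), (1,8,w=3), (2,7,w=2), (3,4,w=4), (3,8,w=2), (4,7,w=4), (5,6,w=3); sum of weights 2 + 3 + 2 + 4 + 2 + 4 + 3 = 20)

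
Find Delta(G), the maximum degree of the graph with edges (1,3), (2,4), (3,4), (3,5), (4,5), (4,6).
4 (attained at vertex 4)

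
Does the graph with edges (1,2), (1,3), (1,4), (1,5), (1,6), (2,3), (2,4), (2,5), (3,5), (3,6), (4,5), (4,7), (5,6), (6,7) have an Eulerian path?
Yes (the graph is connected and exactly 2 vertices have odd degree: {1, 5}; any Eulerian path must start and end at those)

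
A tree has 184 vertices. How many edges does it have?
183 (A tree on V vertices has V - 1 edges, so 184 - 1 = 183)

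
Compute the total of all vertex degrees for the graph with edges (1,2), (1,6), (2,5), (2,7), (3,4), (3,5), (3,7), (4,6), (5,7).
18 (handshake: sum of degrees = 2|E| = 2 x 9 = 18)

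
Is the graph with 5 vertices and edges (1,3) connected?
No, it has 4 components: {1, 3}, {2}, {4}, {5}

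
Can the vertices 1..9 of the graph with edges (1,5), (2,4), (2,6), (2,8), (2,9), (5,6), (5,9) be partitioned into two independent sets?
Yes. Partition: {1, 3, 4, 6, 7, 8, 9}, {2, 5}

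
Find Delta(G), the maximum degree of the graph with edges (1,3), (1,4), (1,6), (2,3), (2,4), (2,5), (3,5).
3 (attained at vertices 1, 2, 3)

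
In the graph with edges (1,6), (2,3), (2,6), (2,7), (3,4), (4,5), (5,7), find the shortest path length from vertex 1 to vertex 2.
2 (path: 1 -> 6 -> 2, 2 edges)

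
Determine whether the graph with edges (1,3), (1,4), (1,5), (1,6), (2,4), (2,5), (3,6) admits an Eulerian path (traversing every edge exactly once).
Yes — and in fact it has an Eulerian circuit (the graph is connected and all 6 vertices have even degree)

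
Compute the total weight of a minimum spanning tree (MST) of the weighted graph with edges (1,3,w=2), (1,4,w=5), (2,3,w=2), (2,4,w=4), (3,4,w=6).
8 (MST edges: (1,3,w=2), (2,3,w=2), (2,4,w=4); sum of weights 2 + 2 + 4 = 8)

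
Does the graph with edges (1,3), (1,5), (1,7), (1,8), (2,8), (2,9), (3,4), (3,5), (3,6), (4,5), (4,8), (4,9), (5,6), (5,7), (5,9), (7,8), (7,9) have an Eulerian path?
Yes — and in fact it has an Eulerian circuit (the graph is connected and all 9 vertices have even degree)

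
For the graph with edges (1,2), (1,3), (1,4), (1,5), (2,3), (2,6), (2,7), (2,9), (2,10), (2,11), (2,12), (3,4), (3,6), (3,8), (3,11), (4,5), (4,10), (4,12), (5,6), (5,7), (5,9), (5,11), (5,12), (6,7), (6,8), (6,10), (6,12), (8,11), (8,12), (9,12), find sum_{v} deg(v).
60 (handshake: sum of degrees = 2|E| = 2 x 30 = 60)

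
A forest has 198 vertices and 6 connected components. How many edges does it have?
192 (Each of the 6 component trees on V_i vertices has V_i - 1 edges; summing gives V - C = 198 - 6 = 192)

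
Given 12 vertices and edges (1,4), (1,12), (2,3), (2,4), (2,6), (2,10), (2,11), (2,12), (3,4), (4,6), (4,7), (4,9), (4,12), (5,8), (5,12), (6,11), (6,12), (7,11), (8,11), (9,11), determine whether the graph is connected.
Yes (BFS from 1 visits [1, 4, 12, 2, 3, 6, 7, 9, 5, 10, 11, 8] — all 12 vertices reached)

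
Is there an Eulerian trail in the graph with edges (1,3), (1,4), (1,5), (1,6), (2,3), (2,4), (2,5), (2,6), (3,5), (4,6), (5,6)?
Yes (the graph is connected and exactly 2 vertices have odd degree: {3, 4}; any Eulerian path must start and end at those)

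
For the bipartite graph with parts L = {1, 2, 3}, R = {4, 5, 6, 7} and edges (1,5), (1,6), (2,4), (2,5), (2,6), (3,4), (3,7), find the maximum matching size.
3 (matching: (1,6), (2,5), (3,7); upper bound min(|L|,|R|) = min(3,4) = 3)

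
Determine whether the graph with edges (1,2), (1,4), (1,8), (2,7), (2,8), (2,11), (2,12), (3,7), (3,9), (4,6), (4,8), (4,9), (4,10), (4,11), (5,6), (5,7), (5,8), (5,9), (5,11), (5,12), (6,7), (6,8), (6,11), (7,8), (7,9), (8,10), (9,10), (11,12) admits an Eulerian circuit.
No (8 vertices have odd degree: {1, 2, 6, 8, 9, 10, 11, 12}; Eulerian circuit requires 0)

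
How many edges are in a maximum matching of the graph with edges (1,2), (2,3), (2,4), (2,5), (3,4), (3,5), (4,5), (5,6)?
3 (matching: (1,2), (3,4), (5,6); upper bound floor(n/2) = floor(6/2) = 3)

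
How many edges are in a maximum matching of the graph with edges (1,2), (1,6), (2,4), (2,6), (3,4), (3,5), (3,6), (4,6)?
3 (matching: (1,2), (3,5), (4,6); upper bound floor(n/2) = floor(6/2) = 3)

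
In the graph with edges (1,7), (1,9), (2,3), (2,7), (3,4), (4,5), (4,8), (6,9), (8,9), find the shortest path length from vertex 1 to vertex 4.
3 (path: 1 -> 9 -> 8 -> 4, 3 edges)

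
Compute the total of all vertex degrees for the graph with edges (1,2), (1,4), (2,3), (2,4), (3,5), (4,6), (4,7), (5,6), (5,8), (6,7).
20 (handshake: sum of degrees = 2|E| = 2 x 10 = 20)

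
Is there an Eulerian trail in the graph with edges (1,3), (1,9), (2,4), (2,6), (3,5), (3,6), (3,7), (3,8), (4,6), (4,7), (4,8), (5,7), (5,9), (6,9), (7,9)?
Yes (the graph is connected and exactly 2 vertices have odd degree: {3, 5}; any Eulerian path must start and end at those)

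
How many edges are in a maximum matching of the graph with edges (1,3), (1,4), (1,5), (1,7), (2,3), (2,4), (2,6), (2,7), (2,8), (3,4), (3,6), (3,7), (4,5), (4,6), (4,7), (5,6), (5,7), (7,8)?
4 (matching: (1,5), (2,3), (4,6), (7,8); upper bound floor(n/2) = floor(8/2) = 4)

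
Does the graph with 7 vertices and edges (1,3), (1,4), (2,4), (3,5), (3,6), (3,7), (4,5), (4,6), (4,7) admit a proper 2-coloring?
Yes. Partition: {1, 2, 5, 6, 7}, {3, 4}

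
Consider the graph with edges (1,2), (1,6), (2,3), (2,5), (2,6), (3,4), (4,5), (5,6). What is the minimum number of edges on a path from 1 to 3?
2 (path: 1 -> 2 -> 3, 2 edges)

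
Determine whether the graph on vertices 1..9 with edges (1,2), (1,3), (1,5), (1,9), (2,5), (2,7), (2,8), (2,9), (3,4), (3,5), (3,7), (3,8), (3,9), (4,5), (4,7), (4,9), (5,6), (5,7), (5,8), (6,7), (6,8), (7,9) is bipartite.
No (odd cycle of length 3: 5 -> 1 -> 3 -> 5)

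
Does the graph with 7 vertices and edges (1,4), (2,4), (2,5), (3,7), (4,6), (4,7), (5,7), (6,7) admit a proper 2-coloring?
No (odd cycle of length 3: 7 -> 4 -> 6 -> 7)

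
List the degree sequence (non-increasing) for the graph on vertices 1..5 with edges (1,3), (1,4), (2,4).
[2, 2, 1, 1, 0] (degrees: deg(1)=2, deg(2)=1, deg(3)=1, deg(4)=2, deg(5)=0)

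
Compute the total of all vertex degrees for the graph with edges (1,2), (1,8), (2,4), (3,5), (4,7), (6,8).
12 (handshake: sum of degrees = 2|E| = 2 x 6 = 12)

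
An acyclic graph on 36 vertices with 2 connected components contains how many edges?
34 (Each of the 2 component trees on V_i vertices has V_i - 1 edges; summing gives V - C = 36 - 2 = 34)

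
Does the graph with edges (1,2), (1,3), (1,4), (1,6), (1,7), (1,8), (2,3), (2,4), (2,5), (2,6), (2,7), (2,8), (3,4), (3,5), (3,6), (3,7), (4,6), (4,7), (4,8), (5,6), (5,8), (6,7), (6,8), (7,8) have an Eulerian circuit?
No (2 vertices have odd degree: {2, 6}; Eulerian circuit requires 0)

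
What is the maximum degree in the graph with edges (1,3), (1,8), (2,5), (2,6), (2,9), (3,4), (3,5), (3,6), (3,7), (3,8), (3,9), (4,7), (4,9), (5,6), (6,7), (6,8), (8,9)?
7 (attained at vertex 3)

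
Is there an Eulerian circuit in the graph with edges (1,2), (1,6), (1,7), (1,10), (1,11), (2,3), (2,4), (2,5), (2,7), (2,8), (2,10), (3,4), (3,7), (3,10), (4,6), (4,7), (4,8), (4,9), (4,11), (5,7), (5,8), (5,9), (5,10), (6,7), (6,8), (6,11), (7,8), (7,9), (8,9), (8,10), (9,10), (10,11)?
No (8 vertices have odd degree: {1, 2, 4, 5, 6, 8, 9, 10}; Eulerian circuit requires 0)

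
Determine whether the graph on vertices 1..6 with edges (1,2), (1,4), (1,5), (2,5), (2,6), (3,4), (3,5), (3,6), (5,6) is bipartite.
No (odd cycle of length 3: 5 -> 1 -> 2 -> 5)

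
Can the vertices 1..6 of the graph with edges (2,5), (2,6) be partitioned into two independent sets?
Yes. Partition: {1, 2, 3, 4}, {5, 6}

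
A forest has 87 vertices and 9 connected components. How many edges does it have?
78 (Each of the 9 component trees on V_i vertices has V_i - 1 edges; summing gives V - C = 87 - 9 = 78)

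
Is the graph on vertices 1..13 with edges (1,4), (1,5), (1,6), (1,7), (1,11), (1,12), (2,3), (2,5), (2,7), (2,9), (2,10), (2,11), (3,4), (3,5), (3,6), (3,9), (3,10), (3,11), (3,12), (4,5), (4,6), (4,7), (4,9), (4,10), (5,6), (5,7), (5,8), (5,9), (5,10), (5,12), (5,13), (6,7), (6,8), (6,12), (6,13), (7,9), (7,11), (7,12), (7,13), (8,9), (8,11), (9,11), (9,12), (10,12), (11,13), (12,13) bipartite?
No (odd cycle of length 3: 7 -> 1 -> 6 -> 7)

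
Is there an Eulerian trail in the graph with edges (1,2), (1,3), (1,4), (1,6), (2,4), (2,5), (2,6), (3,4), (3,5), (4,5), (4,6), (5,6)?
Yes (the graph is connected and exactly 2 vertices have odd degree: {3, 4}; any Eulerian path must start and end at those)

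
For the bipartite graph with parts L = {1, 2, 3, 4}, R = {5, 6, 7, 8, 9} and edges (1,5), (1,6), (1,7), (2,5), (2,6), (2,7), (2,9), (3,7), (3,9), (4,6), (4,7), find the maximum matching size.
4 (matching: (1,7), (2,5), (3,9), (4,6); upper bound min(|L|,|R|) = min(4,5) = 4)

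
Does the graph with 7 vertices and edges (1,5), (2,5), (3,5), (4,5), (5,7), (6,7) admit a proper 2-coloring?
Yes. Partition: {1, 2, 3, 4, 7}, {5, 6}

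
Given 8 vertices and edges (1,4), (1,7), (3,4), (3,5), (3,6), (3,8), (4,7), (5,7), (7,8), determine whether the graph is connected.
No, it has 2 components: {1, 3, 4, 5, 6, 7, 8}, {2}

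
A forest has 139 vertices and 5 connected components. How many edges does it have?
134 (Each of the 5 component trees on V_i vertices has V_i - 1 edges; summing gives V - C = 139 - 5 = 134)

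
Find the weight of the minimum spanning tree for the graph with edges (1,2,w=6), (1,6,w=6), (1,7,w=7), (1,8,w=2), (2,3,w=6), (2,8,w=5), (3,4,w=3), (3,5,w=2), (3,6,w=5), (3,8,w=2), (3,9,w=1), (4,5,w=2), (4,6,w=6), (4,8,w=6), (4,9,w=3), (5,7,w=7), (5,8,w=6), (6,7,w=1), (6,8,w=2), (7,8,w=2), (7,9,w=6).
17 (MST edges: (1,8,w=2), (2,8,w=5), (3,5,w=2), (3,8,w=2), (3,9,w=1), (4,5,w=2), (6,7,w=1), (6,8,w=2); sum of weights 2 + 5 + 2 + 2 + 1 + 2 + 1 + 2 = 17)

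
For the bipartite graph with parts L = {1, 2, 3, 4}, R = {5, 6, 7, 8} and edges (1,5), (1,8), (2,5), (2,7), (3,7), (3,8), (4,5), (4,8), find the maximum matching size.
3 (matching: (1,8), (2,7), (4,5); upper bound min(|L|,|R|) = min(4,4) = 4)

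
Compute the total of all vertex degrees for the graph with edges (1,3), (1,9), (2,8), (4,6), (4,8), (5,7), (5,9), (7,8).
16 (handshake: sum of degrees = 2|E| = 2 x 8 = 16)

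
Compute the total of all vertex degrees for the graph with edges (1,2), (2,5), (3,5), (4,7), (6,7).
10 (handshake: sum of degrees = 2|E| = 2 x 5 = 10)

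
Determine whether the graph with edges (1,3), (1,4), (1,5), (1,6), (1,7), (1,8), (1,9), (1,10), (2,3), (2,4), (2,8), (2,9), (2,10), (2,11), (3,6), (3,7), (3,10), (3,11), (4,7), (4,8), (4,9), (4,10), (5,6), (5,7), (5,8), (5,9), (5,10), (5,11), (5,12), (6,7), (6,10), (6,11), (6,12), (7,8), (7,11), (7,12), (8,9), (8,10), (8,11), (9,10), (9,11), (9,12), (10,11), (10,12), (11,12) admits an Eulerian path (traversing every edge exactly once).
Yes (the graph is connected and exactly 2 vertices have odd degree: {6, 11}; any Eulerian path must start and end at those)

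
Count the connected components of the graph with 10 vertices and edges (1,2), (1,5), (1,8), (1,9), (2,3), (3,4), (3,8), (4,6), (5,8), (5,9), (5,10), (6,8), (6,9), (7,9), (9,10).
1 (components: {1, 2, 3, 4, 5, 6, 7, 8, 9, 10})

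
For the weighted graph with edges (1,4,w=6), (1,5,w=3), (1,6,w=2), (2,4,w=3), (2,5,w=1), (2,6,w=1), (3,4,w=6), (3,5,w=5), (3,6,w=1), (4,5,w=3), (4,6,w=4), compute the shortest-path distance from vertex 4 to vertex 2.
3 (path: 4 -> 2; weights 3 = 3)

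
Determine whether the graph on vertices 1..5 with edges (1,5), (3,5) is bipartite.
Yes. Partition: {1, 2, 3, 4}, {5}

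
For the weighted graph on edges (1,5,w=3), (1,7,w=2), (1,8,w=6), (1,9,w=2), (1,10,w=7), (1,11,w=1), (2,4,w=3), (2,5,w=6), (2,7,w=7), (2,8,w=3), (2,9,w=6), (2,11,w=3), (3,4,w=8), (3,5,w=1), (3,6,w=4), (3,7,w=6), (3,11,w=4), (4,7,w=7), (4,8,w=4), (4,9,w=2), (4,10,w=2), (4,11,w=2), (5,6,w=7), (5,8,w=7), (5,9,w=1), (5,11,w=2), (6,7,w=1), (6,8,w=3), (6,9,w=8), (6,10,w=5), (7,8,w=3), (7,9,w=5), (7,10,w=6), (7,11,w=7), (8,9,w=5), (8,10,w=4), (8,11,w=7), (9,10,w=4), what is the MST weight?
18 (MST edges: (1,7,w=2), (1,9,w=2), (1,11,w=1), (2,4,w=3), (2,8,w=3), (3,5,w=1), (4,9,w=2), (4,10,w=2), (5,9,w=1), (6,7,w=1); sum of weights 2 + 2 + 1 + 3 + 3 + 1 + 2 + 2 + 1 + 1 = 18)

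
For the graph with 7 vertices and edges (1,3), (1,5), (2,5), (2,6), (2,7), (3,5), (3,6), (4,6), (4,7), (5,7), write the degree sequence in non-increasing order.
[4, 3, 3, 3, 3, 2, 2] (degrees: deg(1)=2, deg(2)=3, deg(3)=3, deg(4)=2, deg(5)=4, deg(6)=3, deg(7)=3)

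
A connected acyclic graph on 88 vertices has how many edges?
87 (A tree on V vertices has V - 1 edges, so 88 - 1 = 87)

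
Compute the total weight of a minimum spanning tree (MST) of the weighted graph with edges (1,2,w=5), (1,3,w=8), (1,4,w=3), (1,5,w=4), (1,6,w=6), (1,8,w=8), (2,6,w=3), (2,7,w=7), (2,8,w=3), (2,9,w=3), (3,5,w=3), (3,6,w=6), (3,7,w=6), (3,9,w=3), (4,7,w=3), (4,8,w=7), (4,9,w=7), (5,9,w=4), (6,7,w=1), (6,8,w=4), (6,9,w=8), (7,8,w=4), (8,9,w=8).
22 (MST edges: (1,4,w=3), (2,6,w=3), (2,8,w=3), (2,9,w=3), (3,5,w=3), (3,9,w=3), (4,7,w=3), (6,7,w=1); sum of weights 3 + 3 + 3 + 3 + 3 + 3 + 3 + 1 = 22)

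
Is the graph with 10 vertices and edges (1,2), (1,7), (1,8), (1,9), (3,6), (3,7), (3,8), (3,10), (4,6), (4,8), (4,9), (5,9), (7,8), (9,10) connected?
Yes (BFS from 1 visits [1, 2, 7, 8, 9, 3, 4, 5, 10, 6] — all 10 vertices reached)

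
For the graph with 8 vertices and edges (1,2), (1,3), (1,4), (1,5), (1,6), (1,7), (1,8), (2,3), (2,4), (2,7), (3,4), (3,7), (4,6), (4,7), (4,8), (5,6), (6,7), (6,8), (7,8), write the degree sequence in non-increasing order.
[7, 6, 6, 5, 4, 4, 4, 2] (degrees: deg(1)=7, deg(2)=4, deg(3)=4, deg(4)=6, deg(5)=2, deg(6)=5, deg(7)=6, deg(8)=4)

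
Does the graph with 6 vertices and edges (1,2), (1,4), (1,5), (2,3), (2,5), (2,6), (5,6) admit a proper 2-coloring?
No (odd cycle of length 3: 5 -> 1 -> 2 -> 5)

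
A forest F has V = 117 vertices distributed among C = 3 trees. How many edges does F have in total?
114 (Each of the 3 component trees on V_i vertices has V_i - 1 edges; summing gives V - C = 117 - 3 = 114)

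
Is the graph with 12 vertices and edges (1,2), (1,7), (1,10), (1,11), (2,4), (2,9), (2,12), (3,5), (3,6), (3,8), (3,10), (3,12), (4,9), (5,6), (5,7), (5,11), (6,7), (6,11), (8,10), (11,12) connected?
Yes (BFS from 1 visits [1, 2, 7, 10, 11, 4, 9, 12, 5, 6, 3, 8] — all 12 vertices reached)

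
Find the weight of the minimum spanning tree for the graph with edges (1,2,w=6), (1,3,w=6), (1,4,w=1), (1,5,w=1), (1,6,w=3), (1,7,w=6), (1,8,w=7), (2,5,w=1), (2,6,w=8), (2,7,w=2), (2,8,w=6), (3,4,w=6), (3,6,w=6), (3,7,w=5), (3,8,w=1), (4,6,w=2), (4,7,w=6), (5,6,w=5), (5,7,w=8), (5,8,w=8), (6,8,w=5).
13 (MST edges: (1,4,w=1), (1,5,w=1), (2,5,w=1), (2,7,w=2), (3,7,w=5), (3,8,w=1), (4,6,w=2); sum of weights 1 + 1 + 1 + 2 + 5 + 1 + 2 = 13)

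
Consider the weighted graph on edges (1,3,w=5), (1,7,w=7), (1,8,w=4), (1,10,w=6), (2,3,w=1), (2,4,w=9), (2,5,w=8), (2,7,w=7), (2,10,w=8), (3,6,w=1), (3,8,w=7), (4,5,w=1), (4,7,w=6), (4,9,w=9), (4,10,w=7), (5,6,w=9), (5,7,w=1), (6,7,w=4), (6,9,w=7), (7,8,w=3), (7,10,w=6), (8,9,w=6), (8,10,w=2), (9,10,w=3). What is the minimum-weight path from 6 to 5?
5 (path: 6 -> 7 -> 5; weights 4 + 1 = 5)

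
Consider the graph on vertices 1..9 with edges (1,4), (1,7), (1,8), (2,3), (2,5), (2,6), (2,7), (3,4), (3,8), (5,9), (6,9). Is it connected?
Yes (BFS from 1 visits [1, 4, 7, 8, 3, 2, 5, 6, 9] — all 9 vertices reached)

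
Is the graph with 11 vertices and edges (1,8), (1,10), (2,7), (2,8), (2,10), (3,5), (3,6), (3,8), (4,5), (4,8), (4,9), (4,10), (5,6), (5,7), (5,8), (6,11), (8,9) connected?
Yes (BFS from 1 visits [1, 8, 10, 2, 3, 4, 5, 9, 7, 6, 11] — all 11 vertices reached)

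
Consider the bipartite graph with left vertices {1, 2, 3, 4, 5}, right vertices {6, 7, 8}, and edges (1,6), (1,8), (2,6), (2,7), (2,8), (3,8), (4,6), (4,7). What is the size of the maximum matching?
3 (matching: (1,8), (2,7), (4,6); upper bound min(|L|,|R|) = min(5,3) = 3)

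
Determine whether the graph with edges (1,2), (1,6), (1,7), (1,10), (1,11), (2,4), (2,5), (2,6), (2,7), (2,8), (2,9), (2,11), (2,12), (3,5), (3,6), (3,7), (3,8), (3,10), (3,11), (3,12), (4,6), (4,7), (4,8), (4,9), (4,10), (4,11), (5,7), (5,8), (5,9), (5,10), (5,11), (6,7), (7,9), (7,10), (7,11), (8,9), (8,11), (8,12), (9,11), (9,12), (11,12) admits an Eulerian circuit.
No (12 vertices have odd degree: {1, 2, 3, 4, 5, 6, 7, 8, 9, 10, 11, 12}; Eulerian circuit requires 0)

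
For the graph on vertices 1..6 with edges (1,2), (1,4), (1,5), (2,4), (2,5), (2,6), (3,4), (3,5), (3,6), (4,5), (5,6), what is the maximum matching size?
3 (matching: (1,4), (2,6), (3,5); upper bound floor(n/2) = floor(6/2) = 3)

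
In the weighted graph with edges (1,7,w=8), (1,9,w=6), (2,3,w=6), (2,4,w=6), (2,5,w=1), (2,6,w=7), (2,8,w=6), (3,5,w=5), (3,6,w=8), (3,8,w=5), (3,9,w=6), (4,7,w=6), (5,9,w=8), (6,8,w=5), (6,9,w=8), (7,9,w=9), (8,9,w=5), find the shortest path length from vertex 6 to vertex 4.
13 (path: 6 -> 2 -> 4; weights 7 + 6 = 13)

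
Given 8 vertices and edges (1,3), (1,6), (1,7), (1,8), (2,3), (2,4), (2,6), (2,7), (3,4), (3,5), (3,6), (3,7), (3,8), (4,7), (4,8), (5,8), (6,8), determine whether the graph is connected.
Yes (BFS from 1 visits [1, 3, 6, 7, 8, 2, 4, 5] — all 8 vertices reached)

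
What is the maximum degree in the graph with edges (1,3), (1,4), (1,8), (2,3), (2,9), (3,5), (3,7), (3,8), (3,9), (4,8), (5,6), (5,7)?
6 (attained at vertex 3)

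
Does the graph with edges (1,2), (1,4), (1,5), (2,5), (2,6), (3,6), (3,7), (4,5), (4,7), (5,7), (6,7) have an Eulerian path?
No (4 vertices have odd degree: {1, 2, 4, 6}; Eulerian path requires 0 or 2)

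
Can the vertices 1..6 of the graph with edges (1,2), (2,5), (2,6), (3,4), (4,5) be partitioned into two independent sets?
Yes. Partition: {1, 3, 5, 6}, {2, 4}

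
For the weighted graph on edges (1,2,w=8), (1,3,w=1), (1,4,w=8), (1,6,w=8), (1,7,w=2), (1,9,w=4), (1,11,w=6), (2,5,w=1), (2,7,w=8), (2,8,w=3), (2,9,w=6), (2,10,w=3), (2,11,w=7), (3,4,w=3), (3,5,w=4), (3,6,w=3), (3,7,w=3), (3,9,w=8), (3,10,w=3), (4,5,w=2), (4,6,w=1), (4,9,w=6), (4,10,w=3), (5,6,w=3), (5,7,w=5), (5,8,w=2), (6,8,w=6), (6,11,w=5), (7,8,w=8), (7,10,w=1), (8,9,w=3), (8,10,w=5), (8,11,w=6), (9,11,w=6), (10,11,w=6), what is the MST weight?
21 (MST edges: (1,3,w=1), (1,7,w=2), (2,5,w=1), (2,10,w=3), (4,5,w=2), (4,6,w=1), (5,8,w=2), (6,11,w=5), (7,10,w=1), (8,9,w=3); sum of weights 1 + 2 + 1 + 3 + 2 + 1 + 2 + 5 + 1 + 3 = 21)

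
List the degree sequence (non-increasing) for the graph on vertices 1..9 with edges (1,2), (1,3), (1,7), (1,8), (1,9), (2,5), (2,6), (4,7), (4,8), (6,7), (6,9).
[5, 3, 3, 3, 2, 2, 2, 1, 1] (degrees: deg(1)=5, deg(2)=3, deg(3)=1, deg(4)=2, deg(5)=1, deg(6)=3, deg(7)=3, deg(8)=2, deg(9)=2)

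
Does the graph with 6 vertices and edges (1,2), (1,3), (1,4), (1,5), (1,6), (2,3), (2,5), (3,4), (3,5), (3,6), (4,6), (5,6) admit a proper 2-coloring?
No (odd cycle of length 3: 3 -> 1 -> 4 -> 3)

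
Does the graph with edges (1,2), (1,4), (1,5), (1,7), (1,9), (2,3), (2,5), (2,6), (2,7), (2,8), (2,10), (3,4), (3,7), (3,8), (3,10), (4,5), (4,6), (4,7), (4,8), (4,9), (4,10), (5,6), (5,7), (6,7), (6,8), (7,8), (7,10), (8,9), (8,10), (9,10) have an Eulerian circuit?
No (6 vertices have odd degree: {1, 2, 3, 5, 6, 8}; Eulerian circuit requires 0)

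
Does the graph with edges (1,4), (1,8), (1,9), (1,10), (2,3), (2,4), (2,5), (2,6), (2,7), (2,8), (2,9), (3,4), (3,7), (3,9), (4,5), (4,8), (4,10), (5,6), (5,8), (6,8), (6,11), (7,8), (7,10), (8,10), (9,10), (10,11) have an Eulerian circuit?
No (2 vertices have odd degree: {2, 8}; Eulerian circuit requires 0)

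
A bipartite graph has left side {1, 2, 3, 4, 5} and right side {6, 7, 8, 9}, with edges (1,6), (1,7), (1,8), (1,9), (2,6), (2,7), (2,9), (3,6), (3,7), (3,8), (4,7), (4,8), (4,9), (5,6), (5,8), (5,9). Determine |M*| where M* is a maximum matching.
4 (matching: (1,9), (2,7), (3,8), (5,6); upper bound min(|L|,|R|) = min(5,4) = 4)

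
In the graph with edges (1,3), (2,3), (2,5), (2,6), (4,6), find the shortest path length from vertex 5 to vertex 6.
2 (path: 5 -> 2 -> 6, 2 edges)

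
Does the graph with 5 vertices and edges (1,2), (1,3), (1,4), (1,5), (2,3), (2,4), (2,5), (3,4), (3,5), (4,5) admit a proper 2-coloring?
No (odd cycle of length 3: 5 -> 1 -> 3 -> 5)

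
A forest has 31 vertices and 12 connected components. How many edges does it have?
19 (Each of the 12 component trees on V_i vertices has V_i - 1 edges; summing gives V - C = 31 - 12 = 19)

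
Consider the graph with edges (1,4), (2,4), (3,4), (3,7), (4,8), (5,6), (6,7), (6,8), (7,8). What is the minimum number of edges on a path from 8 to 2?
2 (path: 8 -> 4 -> 2, 2 edges)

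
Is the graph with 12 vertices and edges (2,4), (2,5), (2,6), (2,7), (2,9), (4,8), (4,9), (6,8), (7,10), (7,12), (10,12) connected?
No, it has 4 components: {1}, {2, 4, 5, 6, 7, 8, 9, 10, 12}, {3}, {11}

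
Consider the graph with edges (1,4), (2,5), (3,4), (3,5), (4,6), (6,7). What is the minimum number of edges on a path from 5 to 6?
3 (path: 5 -> 3 -> 4 -> 6, 3 edges)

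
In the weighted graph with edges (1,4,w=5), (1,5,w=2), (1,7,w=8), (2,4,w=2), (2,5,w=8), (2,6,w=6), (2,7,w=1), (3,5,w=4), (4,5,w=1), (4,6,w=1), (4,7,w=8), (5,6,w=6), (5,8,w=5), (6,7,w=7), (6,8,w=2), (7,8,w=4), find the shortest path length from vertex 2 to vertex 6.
3 (path: 2 -> 4 -> 6; weights 2 + 1 = 3)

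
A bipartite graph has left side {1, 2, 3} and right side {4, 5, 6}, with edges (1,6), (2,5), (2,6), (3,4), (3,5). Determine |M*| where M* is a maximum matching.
3 (matching: (1,6), (2,5), (3,4); upper bound min(|L|,|R|) = min(3,3) = 3)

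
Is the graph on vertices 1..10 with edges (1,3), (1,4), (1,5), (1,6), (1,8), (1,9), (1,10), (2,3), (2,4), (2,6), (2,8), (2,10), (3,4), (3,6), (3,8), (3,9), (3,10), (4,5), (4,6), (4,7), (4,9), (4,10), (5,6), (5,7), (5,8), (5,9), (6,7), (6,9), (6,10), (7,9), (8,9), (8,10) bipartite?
No (odd cycle of length 3: 5 -> 1 -> 8 -> 5)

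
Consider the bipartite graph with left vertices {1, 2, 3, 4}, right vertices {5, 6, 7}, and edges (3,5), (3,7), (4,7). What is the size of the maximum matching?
2 (matching: (3,5), (4,7); upper bound min(|L|,|R|) = min(4,3) = 3)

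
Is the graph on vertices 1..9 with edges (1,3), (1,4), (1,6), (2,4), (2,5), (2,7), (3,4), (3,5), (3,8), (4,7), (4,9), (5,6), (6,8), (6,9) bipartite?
No (odd cycle of length 3: 3 -> 1 -> 4 -> 3)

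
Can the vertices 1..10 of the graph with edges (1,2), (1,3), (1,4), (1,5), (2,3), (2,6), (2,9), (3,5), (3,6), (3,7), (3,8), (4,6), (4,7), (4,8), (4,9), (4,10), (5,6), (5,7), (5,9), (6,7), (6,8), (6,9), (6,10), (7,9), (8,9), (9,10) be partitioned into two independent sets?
No (odd cycle of length 3: 3 -> 1 -> 2 -> 3)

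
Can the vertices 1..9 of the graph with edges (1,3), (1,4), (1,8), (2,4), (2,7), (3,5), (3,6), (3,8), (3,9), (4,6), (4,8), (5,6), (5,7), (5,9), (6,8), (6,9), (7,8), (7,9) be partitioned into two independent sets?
No (odd cycle of length 3: 8 -> 1 -> 4 -> 8)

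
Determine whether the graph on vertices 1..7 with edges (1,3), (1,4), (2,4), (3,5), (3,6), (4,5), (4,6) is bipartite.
Yes. Partition: {1, 2, 5, 6, 7}, {3, 4}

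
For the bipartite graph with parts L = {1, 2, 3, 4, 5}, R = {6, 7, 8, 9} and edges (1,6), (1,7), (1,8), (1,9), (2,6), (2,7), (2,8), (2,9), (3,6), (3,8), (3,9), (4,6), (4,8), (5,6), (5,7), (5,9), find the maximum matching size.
4 (matching: (1,9), (2,8), (3,6), (5,7); upper bound min(|L|,|R|) = min(5,4) = 4)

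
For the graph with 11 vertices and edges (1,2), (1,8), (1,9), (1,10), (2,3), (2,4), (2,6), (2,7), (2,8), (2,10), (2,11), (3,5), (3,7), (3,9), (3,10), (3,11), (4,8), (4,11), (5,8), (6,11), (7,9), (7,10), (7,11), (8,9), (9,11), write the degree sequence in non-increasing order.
[8, 6, 6, 5, 5, 5, 4, 4, 3, 2, 2] (degrees: deg(1)=4, deg(2)=8, deg(3)=6, deg(4)=3, deg(5)=2, deg(6)=2, deg(7)=5, deg(8)=5, deg(9)=5, deg(10)=4, deg(11)=6)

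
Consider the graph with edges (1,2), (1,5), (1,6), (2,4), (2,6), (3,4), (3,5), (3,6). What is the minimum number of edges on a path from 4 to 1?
2 (path: 4 -> 2 -> 1, 2 edges)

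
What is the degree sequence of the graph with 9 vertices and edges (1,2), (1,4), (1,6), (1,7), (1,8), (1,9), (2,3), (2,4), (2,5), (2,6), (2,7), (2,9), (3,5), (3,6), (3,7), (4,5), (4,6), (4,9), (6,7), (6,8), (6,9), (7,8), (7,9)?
[7, 7, 6, 6, 5, 5, 4, 3, 3] (degrees: deg(1)=6, deg(2)=7, deg(3)=4, deg(4)=5, deg(5)=3, deg(6)=7, deg(7)=6, deg(8)=3, deg(9)=5)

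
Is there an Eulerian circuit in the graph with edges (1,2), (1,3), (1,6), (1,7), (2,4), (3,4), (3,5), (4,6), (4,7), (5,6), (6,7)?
No (2 vertices have odd degree: {3, 7}; Eulerian circuit requires 0)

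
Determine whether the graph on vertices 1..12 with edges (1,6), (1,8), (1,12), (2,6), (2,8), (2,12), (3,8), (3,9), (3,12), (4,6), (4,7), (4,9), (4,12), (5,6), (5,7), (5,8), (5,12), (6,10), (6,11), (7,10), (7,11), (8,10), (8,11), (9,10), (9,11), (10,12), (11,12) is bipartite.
Yes. Partition: {1, 2, 3, 4, 5, 10, 11}, {6, 7, 8, 9, 12}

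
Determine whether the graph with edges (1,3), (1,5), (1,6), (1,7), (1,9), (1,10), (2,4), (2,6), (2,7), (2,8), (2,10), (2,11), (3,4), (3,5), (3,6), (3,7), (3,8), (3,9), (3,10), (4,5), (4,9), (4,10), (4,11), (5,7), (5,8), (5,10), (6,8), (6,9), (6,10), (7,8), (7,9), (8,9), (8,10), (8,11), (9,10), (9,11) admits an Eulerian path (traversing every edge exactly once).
Yes — and in fact it has an Eulerian circuit (the graph is connected and all 11 vertices have even degree)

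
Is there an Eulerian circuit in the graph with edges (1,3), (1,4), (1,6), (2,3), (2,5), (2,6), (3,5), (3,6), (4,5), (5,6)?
No (2 vertices have odd degree: {1, 2}; Eulerian circuit requires 0)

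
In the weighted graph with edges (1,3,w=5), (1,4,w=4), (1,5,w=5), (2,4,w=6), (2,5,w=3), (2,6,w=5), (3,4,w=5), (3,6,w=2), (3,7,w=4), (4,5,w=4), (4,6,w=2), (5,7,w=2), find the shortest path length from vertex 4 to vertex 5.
4 (path: 4 -> 5; weights 4 = 4)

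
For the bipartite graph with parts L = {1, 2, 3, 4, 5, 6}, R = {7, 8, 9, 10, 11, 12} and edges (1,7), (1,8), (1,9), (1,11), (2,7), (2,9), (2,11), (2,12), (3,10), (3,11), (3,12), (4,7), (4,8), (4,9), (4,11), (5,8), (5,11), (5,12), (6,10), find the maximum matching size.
6 (matching: (1,11), (2,7), (3,12), (4,9), (5,8), (6,10); upper bound min(|L|,|R|) = min(6,6) = 6)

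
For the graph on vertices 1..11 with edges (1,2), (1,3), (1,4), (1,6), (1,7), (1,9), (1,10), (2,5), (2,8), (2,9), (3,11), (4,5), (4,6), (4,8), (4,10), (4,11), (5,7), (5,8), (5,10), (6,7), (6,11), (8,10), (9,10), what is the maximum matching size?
5 (matching: (1,10), (2,9), (4,11), (5,8), (6,7); upper bound floor(n/2) = floor(11/2) = 5)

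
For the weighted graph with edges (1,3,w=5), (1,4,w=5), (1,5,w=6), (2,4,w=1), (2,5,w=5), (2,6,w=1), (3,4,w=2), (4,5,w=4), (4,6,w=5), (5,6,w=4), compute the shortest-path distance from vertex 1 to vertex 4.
5 (path: 1 -> 4; weights 5 = 5)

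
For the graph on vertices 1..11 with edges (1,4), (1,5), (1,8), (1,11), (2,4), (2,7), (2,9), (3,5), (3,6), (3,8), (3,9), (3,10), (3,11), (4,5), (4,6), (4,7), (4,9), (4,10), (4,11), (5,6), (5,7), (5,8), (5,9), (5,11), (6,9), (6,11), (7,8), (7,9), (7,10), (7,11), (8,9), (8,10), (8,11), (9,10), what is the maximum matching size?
5 (matching: (1,8), (3,11), (4,6), (5,9), (7,10); upper bound floor(n/2) = floor(11/2) = 5)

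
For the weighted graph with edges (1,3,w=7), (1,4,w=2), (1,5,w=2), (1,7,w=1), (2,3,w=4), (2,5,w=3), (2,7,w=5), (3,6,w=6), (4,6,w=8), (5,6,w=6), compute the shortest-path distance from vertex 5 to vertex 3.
7 (path: 5 -> 2 -> 3; weights 3 + 4 = 7)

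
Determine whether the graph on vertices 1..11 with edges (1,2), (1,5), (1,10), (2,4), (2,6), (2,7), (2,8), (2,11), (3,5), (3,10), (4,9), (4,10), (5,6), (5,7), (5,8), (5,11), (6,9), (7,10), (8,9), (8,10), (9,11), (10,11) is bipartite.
Yes. Partition: {1, 3, 4, 6, 7, 8, 11}, {2, 5, 9, 10}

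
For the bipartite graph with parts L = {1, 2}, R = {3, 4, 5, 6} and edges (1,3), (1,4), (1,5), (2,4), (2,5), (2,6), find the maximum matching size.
2 (matching: (1,5), (2,6); upper bound min(|L|,|R|) = min(2,4) = 2)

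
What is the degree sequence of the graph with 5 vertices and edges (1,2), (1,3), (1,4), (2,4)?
[3, 2, 2, 1, 0] (degrees: deg(1)=3, deg(2)=2, deg(3)=1, deg(4)=2, deg(5)=0)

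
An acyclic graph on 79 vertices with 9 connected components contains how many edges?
70 (Each of the 9 component trees on V_i vertices has V_i - 1 edges; summing gives V - C = 79 - 9 = 70)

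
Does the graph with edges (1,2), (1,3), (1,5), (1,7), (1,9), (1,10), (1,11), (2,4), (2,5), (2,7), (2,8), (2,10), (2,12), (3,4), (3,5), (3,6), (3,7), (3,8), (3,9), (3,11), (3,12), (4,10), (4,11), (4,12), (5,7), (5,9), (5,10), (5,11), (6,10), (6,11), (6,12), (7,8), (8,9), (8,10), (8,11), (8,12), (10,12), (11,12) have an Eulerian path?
No (10 vertices have odd degree: {1, 2, 3, 4, 5, 7, 8, 10, 11, 12}; Eulerian path requires 0 or 2)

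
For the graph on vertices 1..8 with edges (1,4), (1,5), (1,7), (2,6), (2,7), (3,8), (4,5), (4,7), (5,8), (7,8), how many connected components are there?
1 (components: {1, 2, 3, 4, 5, 6, 7, 8})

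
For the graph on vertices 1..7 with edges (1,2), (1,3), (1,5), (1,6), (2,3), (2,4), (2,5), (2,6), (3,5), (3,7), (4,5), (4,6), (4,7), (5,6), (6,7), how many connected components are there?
1 (components: {1, 2, 3, 4, 5, 6, 7})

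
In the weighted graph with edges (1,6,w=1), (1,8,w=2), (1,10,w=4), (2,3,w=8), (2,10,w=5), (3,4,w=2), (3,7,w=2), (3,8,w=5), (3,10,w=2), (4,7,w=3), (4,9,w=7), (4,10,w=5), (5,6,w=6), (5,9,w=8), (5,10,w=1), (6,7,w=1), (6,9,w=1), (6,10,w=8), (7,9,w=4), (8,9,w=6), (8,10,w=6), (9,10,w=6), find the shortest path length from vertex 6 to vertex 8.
3 (path: 6 -> 1 -> 8; weights 1 + 2 = 3)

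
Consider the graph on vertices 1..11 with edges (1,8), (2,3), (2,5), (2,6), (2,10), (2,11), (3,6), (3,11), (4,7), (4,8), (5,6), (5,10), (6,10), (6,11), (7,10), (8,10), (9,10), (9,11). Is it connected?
Yes (BFS from 1 visits [1, 8, 4, 10, 7, 2, 5, 6, 9, 3, 11] — all 11 vertices reached)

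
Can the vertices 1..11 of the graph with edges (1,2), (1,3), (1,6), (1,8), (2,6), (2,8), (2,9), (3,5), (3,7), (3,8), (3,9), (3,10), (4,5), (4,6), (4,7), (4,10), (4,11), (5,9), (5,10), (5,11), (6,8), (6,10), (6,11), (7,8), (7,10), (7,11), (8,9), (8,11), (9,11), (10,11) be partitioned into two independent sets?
No (odd cycle of length 3: 6 -> 1 -> 8 -> 6)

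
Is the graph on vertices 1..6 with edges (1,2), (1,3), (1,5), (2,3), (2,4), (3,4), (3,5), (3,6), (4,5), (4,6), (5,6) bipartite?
No (odd cycle of length 3: 5 -> 1 -> 3 -> 5)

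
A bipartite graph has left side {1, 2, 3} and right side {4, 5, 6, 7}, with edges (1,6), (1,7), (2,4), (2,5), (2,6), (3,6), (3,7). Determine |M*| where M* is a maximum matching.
3 (matching: (1,7), (2,5), (3,6); upper bound min(|L|,|R|) = min(3,4) = 3)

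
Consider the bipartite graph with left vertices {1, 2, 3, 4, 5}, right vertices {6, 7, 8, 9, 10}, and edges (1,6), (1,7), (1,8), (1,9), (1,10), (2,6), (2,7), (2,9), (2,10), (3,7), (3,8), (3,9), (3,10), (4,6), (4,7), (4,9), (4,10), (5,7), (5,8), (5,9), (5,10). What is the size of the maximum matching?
5 (matching: (1,10), (2,9), (3,8), (4,6), (5,7); upper bound min(|L|,|R|) = min(5,5) = 5)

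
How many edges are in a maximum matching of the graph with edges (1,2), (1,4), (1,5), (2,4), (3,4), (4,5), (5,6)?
3 (matching: (1,2), (3,4), (5,6); upper bound floor(n/2) = floor(6/2) = 3)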